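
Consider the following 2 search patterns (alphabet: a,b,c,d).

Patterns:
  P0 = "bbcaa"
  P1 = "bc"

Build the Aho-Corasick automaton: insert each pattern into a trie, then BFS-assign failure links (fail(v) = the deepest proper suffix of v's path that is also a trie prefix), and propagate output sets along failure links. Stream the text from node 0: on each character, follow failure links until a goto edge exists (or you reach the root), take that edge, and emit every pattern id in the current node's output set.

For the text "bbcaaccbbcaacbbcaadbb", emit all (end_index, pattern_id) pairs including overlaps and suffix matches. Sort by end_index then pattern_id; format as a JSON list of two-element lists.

Build automaton:
Trie nodes:
  0='ε' goto b→1
  1='b' goto b→2 c→6
  2='bb' goto c→3
  3='bbc' goto a→4
  4='bbca' goto a→5
  5='bbcaa' goto ·  ←P0
  6='bc' goto ·  ←P1

Failure links (BFS by depth):
  fail(1) 'b': from fail(0)=0 chase 'b': 0 ⇒ 0;  out=∅∪out(0)=∅
  fail(2) 'bb': from fail(1)=0 chase 'b': 0 ⇒ 1;  out=∅∪out(1)=∅
  fail(6) 'bc': from fail(1)=0 chase 'c': 0 ⇒ 0;  out={1}∪out(0)={1}
  fail(3) 'bbc': from fail(2)=1 chase 'c': 1 ⇒ 6;  out=∅∪out(6)={1}
  fail(4) 'bbca': from fail(3)=6 chase 'a': 6→0 ⇒ 0;  out=∅∪out(0)=∅
  fail(5) 'bbcaa': from fail(4)=0 chase 'a': 0 ⇒ 0;  out={0}∪out(0)={0}

Run:
[0] read 'b'  n0⇒n1
[1] read 'b'  n1⇒n2
[2] read 'c'  n2⇒n3  ** P1@[1:2]
[3] read 'a'  n3⇒n4
[4] read 'a'  n4⇒n5  ** P0@[0:4]
[5] read 'c'  n5⇒n0 ·f
[6] read 'c'  n0⇒n0
[7] read 'b'  n0⇒n1
[8] read 'b'  n1⇒n2
[9] read 'c'  n2⇒n3  ** P1@[8:9]
[10] read 'a'  n3⇒n4
[11] read 'a'  n4⇒n5  ** P0@[7:11]
[12] read 'c'  n5⇒n0 ·f
[13] read 'b'  n0⇒n1
[14] read 'b'  n1⇒n2
[15] read 'c'  n2⇒n3  ** P1@[14:15]
[16] read 'a'  n3⇒n4
[17] read 'a'  n4⇒n5  ** P0@[13:17]
[18] read 'd'  n5⇒n0 ·f
[19] read 'b'  n0⇒n1
[20] read 'b'  n1⇒n2

Result: [[2,1],[4,0],[9,1],[11,0],[15,1],[17,0]]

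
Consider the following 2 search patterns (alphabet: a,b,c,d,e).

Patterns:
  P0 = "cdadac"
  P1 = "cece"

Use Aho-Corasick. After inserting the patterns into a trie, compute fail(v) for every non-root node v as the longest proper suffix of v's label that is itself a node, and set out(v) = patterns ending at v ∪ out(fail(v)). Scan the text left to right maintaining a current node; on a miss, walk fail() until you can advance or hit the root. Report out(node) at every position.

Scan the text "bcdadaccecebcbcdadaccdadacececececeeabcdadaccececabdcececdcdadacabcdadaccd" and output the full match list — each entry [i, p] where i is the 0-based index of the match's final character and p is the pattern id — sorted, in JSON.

Build automaton:
Trie nodes:
  0='ε' goto c→1
  1='c' goto d→2 e→7
  2='cd' goto a→3
  3='cda' goto d→4
  4='cdad' goto a→5
  5='cdada' goto c→6
  6='cdadac' goto ·  ←P0
  7='ce' goto c→8
  8='cec' goto e→9
  9='cece' goto ·  ←P1

BFS fail/out derivation:
  n1('c'): parent n0 fail=0; on 'c' 0 → fail=0;  out ∅∪∅=∅
  n2('cd'): parent n1 fail=0; on 'd' 0 → fail=0;  out ∅∪∅=∅
  n7('ce'): parent n1 fail=0; on 'e' 0 → fail=0;  out ∅∪∅=∅
  n3('cda'): parent n2 fail=0; on 'a' 0 → fail=0;  out ∅∪∅=∅
  n8('cec'): parent n7 fail=0; on 'c' 0 → fail=1;  out ∅∪∅=∅
  n4('cdad'): parent n3 fail=0; on 'd' 0 → fail=0;  out ∅∪∅=∅
  n9('cece'): parent n8 fail=1; on 'e' 1 → fail=7;  out {1}∪∅={1}
  n5('cdada'): parent n4 fail=0; on 'a' 0 → fail=0;  out ∅∪∅=∅
  n6('cdadac'): parent n5 fail=0; on 'c' 0 → fail=1;  out {0}∪∅={0}

Scan:
i=0 'b': node 0→0
i=1 'c': node 0→1
i=2 'd': node 1→2
i=3 'a': node 2→3
i=4 'd': node 3→4
i=5 'a': node 4→5
i=6 'c': node 5→6  → match P0@[1:6]
i=7 'c': node 6→1 (via fail)
i=8 'e': node 1→7
i=9 'c': node 7→8
i=10 'e': node 8→9  → match P1@[7:10]
i=11 'b': node 9→0 (via fail)
i=12 'c': node 0→1
i=13 'b': node 1→0 (via fail)
i=14 'c': node 0→1
i=15 'd': node 1→2
i=16 'a': node 2→3
i=17 'd': node 3→4
i=18 'a': node 4→5
i=19 'c': node 5→6  → match P0@[14:19]
i=20 'c': node 6→1 (via fail)
i=21 'd': node 1→2
i=22 'a': node 2→3
i=23 'd': node 3→4
i=24 'a': node 4→5
i=25 'c': node 5→6  → match P0@[20:25]
i=26 'e': node 6→7 (via fail)
i=27 'c': node 7→8
i=28 'e': node 8→9  → match P1@[25:28]
i=29 'c': node 9→8 (via fail)
i=30 'e': node 8→9  → match P1@[27:30]
i=31 'c': node 9→8 (via fail)
i=32 'e': node 8→9  → match P1@[29:32]
i=33 'c': node 9→8 (via fail)
i=34 'e': node 8→9  → match P1@[31:34]
i=35 'e': node 9→0 (via fail)
i=36 'a': node 0→0
i=37 'b': node 0→0
i=38 'c': node 0→1
i=39 'd': node 1→2
i=40 'a': node 2→3
i=41 'd': node 3→4
i=42 'a': node 4→5
i=43 'c': node 5→6  → match P0@[38:43]
i=44 'c': node 6→1 (via fail)
i=45 'e': node 1→7
i=46 'c': node 7→8
i=47 'e': node 8→9  → match P1@[44:47]
i=48 'c': node 9→8 (via fail)
i=49 'a': node 8→0 (via fail)
i=50 'b': node 0→0
i=51 'd': node 0→0
i=52 'c': node 0→1
i=53 'e': node 1→7
i=54 'c': node 7→8
i=55 'e': node 8→9  → match P1@[52:55]
i=56 'c': node 9→8 (via fail)
i=57 'd': node 8→2 (via fail)
i=58 'c': node 2→1 (via fail)
i=59 'd': node 1→2
i=60 'a': node 2→3
i=61 'd': node 3→4
i=62 'a': node 4→5
i=63 'c': node 5→6  → match P0@[58:63]
i=64 'a': node 6→0 (via fail)
i=65 'b': node 0→0
i=66 'c': node 0→1
i=67 'd': node 1→2
i=68 'a': node 2→3
i=69 'd': node 3→4
i=70 'a': node 4→5
i=71 'c': node 5→6  → match P0@[66:71]
i=72 'c': node 6→1 (via fail)
i=73 'd': node 1→2

Result: [[6,0],[10,1],[19,0],[25,0],[28,1],[30,1],[32,1],[34,1],[43,0],[47,1],[55,1],[63,0],[71,0]]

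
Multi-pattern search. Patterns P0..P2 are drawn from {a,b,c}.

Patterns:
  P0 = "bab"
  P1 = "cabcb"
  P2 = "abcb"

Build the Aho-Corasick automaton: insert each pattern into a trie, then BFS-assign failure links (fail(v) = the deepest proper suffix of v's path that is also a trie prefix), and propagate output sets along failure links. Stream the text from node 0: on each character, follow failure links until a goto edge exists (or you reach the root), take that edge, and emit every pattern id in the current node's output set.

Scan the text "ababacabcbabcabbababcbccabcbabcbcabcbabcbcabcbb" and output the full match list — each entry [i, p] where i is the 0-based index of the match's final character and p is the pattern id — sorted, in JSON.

Build automaton:
Trie (insert patterns):
  n0 'ε': a→9 b→1 c→4
  n1 'b': a→2
  n2 'ba': b→3
  n3 'bab': ·  ←P0
  n4 'c': a→5
  n5 'ca': b→6
  n6 'cab': c→7
  n7 'cabc': b→8
  n8 'cabcb': ·  ←P1
  n9 'a': b→10
  n10 'ab': c→11
  n11 'abc': b→12
  n12 'abcb': ·  ←P2

BFS fail/out derivation:
  fail(1) 'b': from fail(0)=0 chase 'b': 0 ⇒ 0;  out=∅∪out(0)=∅
  fail(4) 'c': from fail(0)=0 chase 'c': 0 ⇒ 0;  out=∅∪out(0)=∅
  fail(9) 'a': from fail(0)=0 chase 'a': 0 ⇒ 0;  out=∅∪out(0)=∅
  fail(2) 'ba': from fail(1)=0 chase 'a': 0 ⇒ 9;  out=∅∪out(9)=∅
  fail(5) 'ca': from fail(4)=0 chase 'a': 0 ⇒ 9;  out=∅∪out(9)=∅
  fail(10) 'ab': from fail(9)=0 chase 'b': 0 ⇒ 1;  out=∅∪out(1)=∅
  fail(3) 'bab': from fail(2)=9 chase 'b': 9 ⇒ 10;  out={0}∪out(10)={0}
  fail(6) 'cab': from fail(5)=9 chase 'b': 9 ⇒ 10;  out=∅∪out(10)=∅
  fail(11) 'abc': from fail(10)=1 chase 'c': 1→0 ⇒ 4;  out=∅∪out(4)=∅
  fail(7) 'cabc': from fail(6)=10 chase 'c': 10 ⇒ 11;  out=∅∪out(11)=∅
  fail(12) 'abcb': from fail(11)=4 chase 'b': 4→0 ⇒ 1;  out={2}∪out(1)={2}
  fail(8) 'cabcb': from fail(7)=11 chase 'b': 11 ⇒ 12;  out={1}∪out(12)={1,2}

Run:
[0] read 'a'  n0⇒n9
[1] read 'b'  n9⇒n10
[2] read 'a'  n10⇒n2 (via fail)
[3] read 'b'  n2⇒n3  → match P0@[1:3]
[4] read 'a'  n3⇒n2 (via fail)
[5] read 'c'  n2⇒n4 (via fail)
[6] read 'a'  n4⇒n5
[7] read 'b'  n5⇒n6
[8] read 'c'  n6⇒n7
[9] read 'b'  n7⇒n8  → match P1@[5:9],P2@[6:9]
[10] read 'a'  n8⇒n2 (via fail)
[11] read 'b'  n2⇒n3  → match P0@[9:11]
[12] read 'c'  n3⇒n11 (via fail)
[13] read 'a'  n11⇒n5 (via fail)
[14] read 'b'  n5⇒n6
[15] read 'b'  n6⇒n1 (via fail)
[16] read 'a'  n1⇒n2
[17] read 'b'  n2⇒n3  → match P0@[15:17]
[18] read 'a'  n3⇒n2 (via fail)
[19] read 'b'  n2⇒n3  → match P0@[17:19]
[20] read 'c'  n3⇒n11 (via fail)
[21] read 'b'  n11⇒n12  → match P2@[18:21]
[22] read 'c'  n12⇒n4 (via fail)
[23] read 'c'  n4⇒n4 (via fail)
[24] read 'a'  n4⇒n5
[25] read 'b'  n5⇒n6
[26] read 'c'  n6⇒n7
[27] read 'b'  n7⇒n8  → match P1@[23:27],P2@[24:27]
[28] read 'a'  n8⇒n2 (via fail)
[29] read 'b'  n2⇒n3  → match P0@[27:29]
[30] read 'c'  n3⇒n11 (via fail)
[31] read 'b'  n11⇒n12  → match P2@[28:31]
[32] read 'c'  n12⇒n4 (via fail)
[33] read 'a'  n4⇒n5
[34] read 'b'  n5⇒n6
[35] read 'c'  n6⇒n7
[36] read 'b'  n7⇒n8  → match P1@[32:36],P2@[33:36]
[37] read 'a'  n8⇒n2 (via fail)
[38] read 'b'  n2⇒n3  → match P0@[36:38]
[39] read 'c'  n3⇒n11 (via fail)
[40] read 'b'  n11⇒n12  → match P2@[37:40]
[41] read 'c'  n12⇒n4 (via fail)
[42] read 'a'  n4⇒n5
[43] read 'b'  n5⇒n6
[44] read 'c'  n6⇒n7
[45] read 'b'  n7⇒n8  → match P1@[41:45],P2@[42:45]
[46] read 'b'  n8⇒n1 (via fail)

All matches (sorted): [[3,0],[9,1],[9,2],[11,0],[17,0],[19,0],[21,2],[27,1],[27,2],[29,0],[31,2],[36,1],[36,2],[38,0],[40,2],[45,1],[45,2]]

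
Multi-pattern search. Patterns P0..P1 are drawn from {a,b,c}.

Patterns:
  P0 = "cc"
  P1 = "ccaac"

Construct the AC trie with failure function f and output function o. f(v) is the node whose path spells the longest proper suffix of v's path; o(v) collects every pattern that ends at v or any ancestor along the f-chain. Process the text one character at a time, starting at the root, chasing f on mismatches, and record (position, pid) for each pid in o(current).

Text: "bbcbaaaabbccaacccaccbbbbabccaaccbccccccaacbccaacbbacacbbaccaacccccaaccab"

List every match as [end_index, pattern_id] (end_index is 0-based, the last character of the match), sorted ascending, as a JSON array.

Construct AC machine:
Trie (insert patterns):
  n0 'ε': c→1
  n1 'c': c→2
  n2 'cc': a→3  ←P0
  n3 'cca': a→4
  n4 'ccaa': c→5
  n5 'ccaac': ·  ←P1

BFS fail/out derivation:
  n1('c'): parent n0 fail=0; on 'c' 0 → fail=0;  out ∅∪∅=∅
  n2('cc'): parent n1 fail=0; on 'c' 0 → fail=1;  out {0}∪∅={0}
  n3('cca'): parent n2 fail=1; on 'a' 1→0 → fail=0;  out ∅∪∅=∅
  n4('ccaa'): parent n3 fail=0; on 'a' 0 → fail=0;  out ∅∪∅=∅
  n5('ccaac'): parent n4 fail=0; on 'c' 0 → fail=1;  out {1}∪∅={1}

Run:
pos 0 'b': at 0
pos 1 'b': at 0
pos 2 'c': at 1
pos 3 'b': at 0 ·f
pos 4 'a': at 0
pos 5 'a': at 0
pos 6 'a': at 0
pos 7 'a': at 0
pos 8 'b': at 0
pos 9 'b': at 0
pos 10 'c': at 1
pos 11 'c': at 2  emit P0@[10:11]
pos 12 'a': at 3
pos 13 'a': at 4
pos 14 'c': at 5  emit P1@[10:14]
pos 15 'c': at 2 ·f  emit P0@[14:15]
pos 16 'c': at 2 ·f  emit P0@[15:16]
pos 17 'a': at 3
pos 18 'c': at 1 ·f
pos 19 'c': at 2  emit P0@[18:19]
pos 20 'b': at 0 ·f
pos 21 'b': at 0
pos 22 'b': at 0
pos 23 'b': at 0
pos 24 'a': at 0
pos 25 'b': at 0
pos 26 'c': at 1
pos 27 'c': at 2  emit P0@[26:27]
pos 28 'a': at 3
pos 29 'a': at 4
pos 30 'c': at 5  emit P1@[26:30]
pos 31 'c': at 2 ·f  emit P0@[30:31]
pos 32 'b': at 0 ·f
pos 33 'c': at 1
pos 34 'c': at 2  emit P0@[33:34]
pos 35 'c': at 2 ·f  emit P0@[34:35]
pos 36 'c': at 2 ·f  emit P0@[35:36]
pos 37 'c': at 2 ·f  emit P0@[36:37]
pos 38 'c': at 2 ·f  emit P0@[37:38]
pos 39 'a': at 3
pos 40 'a': at 4
pos 41 'c': at 5  emit P1@[37:41]
pos 42 'b': at 0 ·f
pos 43 'c': at 1
pos 44 'c': at 2  emit P0@[43:44]
pos 45 'a': at 3
pos 46 'a': at 4
pos 47 'c': at 5  emit P1@[43:47]
pos 48 'b': at 0 ·f
pos 49 'b': at 0
pos 50 'a': at 0
pos 51 'c': at 1
pos 52 'a': at 0 ·f
pos 53 'c': at 1
pos 54 'b': at 0 ·f
pos 55 'b': at 0
pos 56 'a': at 0
pos 57 'c': at 1
pos 58 'c': at 2  emit P0@[57:58]
pos 59 'a': at 3
pos 60 'a': at 4
pos 61 'c': at 5  emit P1@[57:61]
pos 62 'c': at 2 ·f  emit P0@[61:62]
pos 63 'c': at 2 ·f  emit P0@[62:63]
pos 64 'c': at 2 ·f  emit P0@[63:64]
pos 65 'c': at 2 ·f  emit P0@[64:65]
pos 66 'a': at 3
pos 67 'a': at 4
pos 68 'c': at 5  emit P1@[64:68]
pos 69 'c': at 2 ·f  emit P0@[68:69]
pos 70 'a': at 3
pos 71 'b': at 0 ·f

Matches: [[11,0],[14,1],[15,0],[16,0],[19,0],[27,0],[30,1],[31,0],[34,0],[35,0],[36,0],[37,0],[38,0],[41,1],[44,0],[47,1],[58,0],[61,1],[62,0],[63,0],[64,0],[65,0],[68,1],[69,0]]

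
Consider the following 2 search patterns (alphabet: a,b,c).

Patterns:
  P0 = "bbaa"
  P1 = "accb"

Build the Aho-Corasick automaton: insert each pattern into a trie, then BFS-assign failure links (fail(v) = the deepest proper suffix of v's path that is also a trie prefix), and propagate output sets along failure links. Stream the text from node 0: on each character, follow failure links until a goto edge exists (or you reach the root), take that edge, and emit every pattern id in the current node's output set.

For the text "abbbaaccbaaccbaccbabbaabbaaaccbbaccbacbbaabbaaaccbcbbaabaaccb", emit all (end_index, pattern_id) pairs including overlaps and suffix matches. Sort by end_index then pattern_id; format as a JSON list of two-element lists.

Construct AC machine:
Trie (insert patterns):
  n0 'ε': a→5 b→1
  n1 'b': b→2
  n2 'bb': a→3
  n3 'bba': a→4
  n4 'bbaa': ·  ←P0
  n5 'a': c→6
  n6 'ac': c→7
  n7 'acc': b→8
  n8 'accb': ·  ←P1

BFS fail/out derivation:
  fail(1) 'b': from fail(0)=0 chase 'b': 0 ⇒ 0;  out=∅∪out(0)=∅
  fail(5) 'a': from fail(0)=0 chase 'a': 0 ⇒ 0;  out=∅∪out(0)=∅
  fail(2) 'bb': from fail(1)=0 chase 'b': 0 ⇒ 1;  out=∅∪out(1)=∅
  fail(6) 'ac': from fail(5)=0 chase 'c': 0 ⇒ 0;  out=∅∪out(0)=∅
  fail(3) 'bba': from fail(2)=1 chase 'a': 1→0 ⇒ 5;  out=∅∪out(5)=∅
  fail(7) 'acc': from fail(6)=0 chase 'c': 0 ⇒ 0;  out=∅∪out(0)=∅
  fail(4) 'bbaa': from fail(3)=5 chase 'a': 5→0 ⇒ 5;  out={0}∪out(5)={0}
  fail(8) 'accb': from fail(7)=0 chase 'b': 0 ⇒ 1;  out={1}∪out(1)={1}

Scan:
[0] read 'a'  n0⇒n5
[1] read 'b'  n5⇒n1 (via fail)
[2] read 'b'  n1⇒n2
[3] read 'b'  n2⇒n2 (via fail)
[4] read 'a'  n2⇒n3
[5] read 'a'  n3⇒n4  ** P0@[2:5]
[6] read 'c'  n4⇒n6 (via fail)
[7] read 'c'  n6⇒n7
[8] read 'b'  n7⇒n8  ** P1@[5:8]
[9] read 'a'  n8⇒n5 (via fail)
[10] read 'a'  n5⇒n5 (via fail)
[11] read 'c'  n5⇒n6
[12] read 'c'  n6⇒n7
[13] read 'b'  n7⇒n8  ** P1@[10:13]
[14] read 'a'  n8⇒n5 (via fail)
[15] read 'c'  n5⇒n6
[16] read 'c'  n6⇒n7
[17] read 'b'  n7⇒n8  ** P1@[14:17]
[18] read 'a'  n8⇒n5 (via fail)
[19] read 'b'  n5⇒n1 (via fail)
[20] read 'b'  n1⇒n2
[21] read 'a'  n2⇒n3
[22] read 'a'  n3⇒n4  ** P0@[19:22]
[23] read 'b'  n4⇒n1 (via fail)
[24] read 'b'  n1⇒n2
[25] read 'a'  n2⇒n3
[26] read 'a'  n3⇒n4  ** P0@[23:26]
[27] read 'a'  n4⇒n5 (via fail)
[28] read 'c'  n5⇒n6
[29] read 'c'  n6⇒n7
[30] read 'b'  n7⇒n8  ** P1@[27:30]
[31] read 'b'  n8⇒n2 (via fail)
[32] read 'a'  n2⇒n3
[33] read 'c'  n3⇒n6 (via fail)
[34] read 'c'  n6⇒n7
[35] read 'b'  n7⇒n8  ** P1@[32:35]
[36] read 'a'  n8⇒n5 (via fail)
[37] read 'c'  n5⇒n6
[38] read 'b'  n6⇒n1 (via fail)
[39] read 'b'  n1⇒n2
[40] read 'a'  n2⇒n3
[41] read 'a'  n3⇒n4  ** P0@[38:41]
[42] read 'b'  n4⇒n1 (via fail)
[43] read 'b'  n1⇒n2
[44] read 'a'  n2⇒n3
[45] read 'a'  n3⇒n4  ** P0@[42:45]
[46] read 'a'  n4⇒n5 (via fail)
[47] read 'c'  n5⇒n6
[48] read 'c'  n6⇒n7
[49] read 'b'  n7⇒n8  ** P1@[46:49]
[50] read 'c'  n8⇒n0 (via fail)
[51] read 'b'  n0⇒n1
[52] read 'b'  n1⇒n2
[53] read 'a'  n2⇒n3
[54] read 'a'  n3⇒n4  ** P0@[51:54]
[55] read 'b'  n4⇒n1 (via fail)
[56] read 'a'  n1⇒n5 (via fail)
[57] read 'a'  n5⇒n5 (via fail)
[58] read 'c'  n5⇒n6
[59] read 'c'  n6⇒n7
[60] read 'b'  n7⇒n8  ** P1@[57:60]

Matches: [[5,0],[8,1],[13,1],[17,1],[22,0],[26,0],[30,1],[35,1],[41,0],[45,0],[49,1],[54,0],[60,1]]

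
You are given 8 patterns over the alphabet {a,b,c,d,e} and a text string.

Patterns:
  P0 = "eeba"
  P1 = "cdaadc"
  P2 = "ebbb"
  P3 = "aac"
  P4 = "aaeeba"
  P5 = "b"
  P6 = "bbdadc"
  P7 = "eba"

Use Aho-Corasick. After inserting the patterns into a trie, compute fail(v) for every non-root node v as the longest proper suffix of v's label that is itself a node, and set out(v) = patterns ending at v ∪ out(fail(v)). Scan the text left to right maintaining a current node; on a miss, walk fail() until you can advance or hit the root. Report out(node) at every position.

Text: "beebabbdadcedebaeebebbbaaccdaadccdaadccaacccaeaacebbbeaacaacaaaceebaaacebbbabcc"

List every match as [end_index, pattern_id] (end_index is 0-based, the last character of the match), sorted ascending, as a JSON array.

Construct AC machine:
Trie (insert patterns):
  0='ε' goto a→14 b→21 c→5 e→1
  1='e' goto b→11 e→2
  2='ee' goto b→3
  3='eeb' goto a→4
  4='eeba' goto ·  [P0 ends]
  5='c' goto d→6
  6='cd' goto a→7
  7='cda' goto a→8
  8='cdaa' goto d→9
  9='cdaad' goto c→10
  10='cdaadc' goto ·  [P1 ends]
  11='eb' goto a→27 b→12
  12='ebb' goto b→13
  13='ebbb' goto ·  [P2 ends]
  14='a' goto a→15
  15='aa' goto c→16 e→17
  16='aac' goto ·  [P3 ends]
  17='aae' goto e→18
  18='aaee' goto b→19
  19='aaeeb' goto a→20
  20='aaeeba' goto ·  [P4 ends]
  21='b' goto b→22  [P5 ends]
  22='bb' goto d→23
  23='bbd' goto a→24
  24='bbda' goto d→25
  25='bbdad' goto c→26
  26='bbdadc' goto ·  [P6 ends]
  27='eba' goto ·  [P7 ends]

Failure links (BFS by depth):
  n1('e'): parent n0 fail=0; on 'e' 0 → fail=0;  out ∅∪∅=∅
  n5('c'): parent n0 fail=0; on 'c' 0 → fail=0;  out ∅∪∅=∅
  n14('a'): parent n0 fail=0; on 'a' 0 → fail=0;  out ∅∪∅=∅
  n21('b'): parent n0 fail=0; on 'b' 0 → fail=0;  out {5}∪∅={5}
  n2('ee'): parent n1 fail=0; on 'e' 0 → fail=1;  out ∅∪∅=∅
  n6('cd'): parent n5 fail=0; on 'd' 0 → fail=0;  out ∅∪∅=∅
  n11('eb'): parent n1 fail=0; on 'b' 0 → fail=21;  out ∅∪{5}={5}
  n15('aa'): parent n14 fail=0; on 'a' 0 → fail=14;  out ∅∪∅=∅
  n22('bb'): parent n21 fail=0; on 'b' 0 → fail=21;  out ∅∪{5}={5}
  n3('eeb'): parent n2 fail=1; on 'b' 1 → fail=11;  out ∅∪{5}={5}
  n7('cda'): parent n6 fail=0; on 'a' 0 → fail=14;  out ∅∪∅=∅
  n12('ebb'): parent n11 fail=21; on 'b' 21 → fail=22;  out ∅∪{5}={5}
  n16('aac'): parent n15 fail=14; on 'c' 14→0 → fail=5;  out {3}∪∅={3}
  n17('aae'): parent n15 fail=14; on 'e' 14→0 → fail=1;  out ∅∪∅=∅
  n23('bbd'): parent n22 fail=21; on 'd' 21→0 → fail=0;  out ∅∪∅=∅
  n27('eba'): parent n11 fail=21; on 'a' 21→0 → fail=14;  out {7}∪∅={7}
  n4('eeba'): parent n3 fail=11; on 'a' 11 → fail=27;  out {0}∪{7}={0,7}
  n8('cdaa'): parent n7 fail=14; on 'a' 14 → fail=15;  out ∅∪∅=∅
  n13('ebbb'): parent n12 fail=22; on 'b' 22→21 → fail=22;  out {2}∪{5}={2,5}
  n18('aaee'): parent n17 fail=1; on 'e' 1 → fail=2;  out ∅∪∅=∅
  n24('bbda'): parent n23 fail=0; on 'a' 0 → fail=14;  out ∅∪∅=∅
  n9('cdaad'): parent n8 fail=15; on 'd' 15→14→0 → fail=0;  out ∅∪∅=∅
  n19('aaeeb'): parent n18 fail=2; on 'b' 2 → fail=3;  out ∅∪{5}={5}
  n25('bbdad'): parent n24 fail=14; on 'd' 14→0 → fail=0;  out ∅∪∅=∅
  n10('cdaadc'): parent n9 fail=0; on 'c' 0 → fail=5;  out {1}∪∅={1}
  n20('aaeeba'): parent n19 fail=3; on 'a' 3 → fail=4;  out {4}∪{0,7}={0,4,7}
  n26('bbdadc'): parent n25 fail=0; on 'c' 0 → fail=5;  out {6}∪∅={6}

Text stream:
pos 0 'b': at 21  emit P5@[0:0]
pos 1 'e': at 1 ·f
pos 2 'e': at 2
pos 3 'b': at 3  emit P5@[3:3]
pos 4 'a': at 4  emit P0@[1:4],P7@[2:4]
pos 5 'b': at 21 ·f  emit P5@[5:5]
pos 6 'b': at 22  emit P5@[6:6]
pos 7 'd': at 23
pos 8 'a': at 24
pos 9 'd': at 25
pos 10 'c': at 26  emit P6@[5:10]
pos 11 'e': at 1 ·f
pos 12 'd': at 0 ·f
pos 13 'e': at 1
pos 14 'b': at 11  emit P5@[14:14]
pos 15 'a': at 27  emit P7@[13:15]
pos 16 'e': at 1 ·f
pos 17 'e': at 2
pos 18 'b': at 3  emit P5@[18:18]
pos 19 'e': at 1 ·f
pos 20 'b': at 11  emit P5@[20:20]
pos 21 'b': at 12  emit P5@[21:21]
pos 22 'b': at 13  emit P2@[19:22],P5@[22:22]
pos 23 'a': at 14 ·f
pos 24 'a': at 15
pos 25 'c': at 16  emit P3@[23:25]
pos 26 'c': at 5 ·f
pos 27 'd': at 6
pos 28 'a': at 7
pos 29 'a': at 8
pos 30 'd': at 9
pos 31 'c': at 10  emit P1@[26:31]
pos 32 'c': at 5 ·f
pos 33 'd': at 6
pos 34 'a': at 7
pos 35 'a': at 8
pos 36 'd': at 9
pos 37 'c': at 10  emit P1@[32:37]
pos 38 'c': at 5 ·f
pos 39 'a': at 14 ·f
pos 40 'a': at 15
pos 41 'c': at 16  emit P3@[39:41]
pos 42 'c': at 5 ·f
pos 43 'c': at 5 ·f
pos 44 'a': at 14 ·f
pos 45 'e': at 1 ·f
pos 46 'a': at 14 ·f
pos 47 'a': at 15
pos 48 'c': at 16  emit P3@[46:48]
pos 49 'e': at 1 ·f
pos 50 'b': at 11  emit P5@[50:50]
pos 51 'b': at 12  emit P5@[51:51]
pos 52 'b': at 13  emit P2@[49:52],P5@[52:52]
pos 53 'e': at 1 ·f
pos 54 'a': at 14 ·f
pos 55 'a': at 15
pos 56 'c': at 16  emit P3@[54:56]
pos 57 'a': at 14 ·f
pos 58 'a': at 15
pos 59 'c': at 16  emit P3@[57:59]
pos 60 'a': at 14 ·f
pos 61 'a': at 15
pos 62 'a': at 15 ·f
pos 63 'c': at 16  emit P3@[61:63]
pos 64 'e': at 1 ·f
pos 65 'e': at 2
pos 66 'b': at 3  emit P5@[66:66]
pos 67 'a': at 4  emit P0@[64:67],P7@[65:67]
pos 68 'a': at 15 ·f
pos 69 'a': at 15 ·f
pos 70 'c': at 16  emit P3@[68:70]
pos 71 'e': at 1 ·f
pos 72 'b': at 11  emit P5@[72:72]
pos 73 'b': at 12  emit P5@[73:73]
pos 74 'b': at 13  emit P2@[71:74],P5@[74:74]
pos 75 'a': at 14 ·f
pos 76 'b': at 21 ·f  emit P5@[76:76]
pos 77 'c': at 5 ·f
pos 78 'c': at 5 ·f

Matches: [[0,5],[3,5],[4,0],[4,7],[5,5],[6,5],[10,6],[14,5],[15,7],[18,5],[20,5],[21,5],[22,2],[22,5],[25,3],[31,1],[37,1],[41,3],[48,3],[50,5],[51,5],[52,2],[52,5],[56,3],[59,3],[63,3],[66,5],[67,0],[67,7],[70,3],[72,5],[73,5],[74,2],[74,5],[76,5]]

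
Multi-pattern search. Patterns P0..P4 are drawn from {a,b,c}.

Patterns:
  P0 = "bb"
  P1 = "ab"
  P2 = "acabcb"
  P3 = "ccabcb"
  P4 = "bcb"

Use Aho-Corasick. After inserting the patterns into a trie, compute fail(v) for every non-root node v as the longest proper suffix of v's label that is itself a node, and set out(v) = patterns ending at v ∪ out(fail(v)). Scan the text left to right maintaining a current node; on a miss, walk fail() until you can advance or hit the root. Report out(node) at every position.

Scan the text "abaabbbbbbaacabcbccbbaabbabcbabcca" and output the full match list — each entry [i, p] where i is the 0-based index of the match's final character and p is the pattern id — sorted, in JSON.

Build automaton:
Trie nodes:
  0='ε' goto a→3 b→1 c→10
  1='b' goto b→2 c→16
  2='bb' goto ·  ←P0
  3='a' goto b→4 c→5
  4='ab' goto ·  ←P1
  5='ac' goto a→6
  6='aca' goto b→7
  7='acab' goto c→8
  8='acabc' goto b→9
  9='acabcb' goto ·  ←P2
  10='c' goto c→11
  11='cc' goto a→12
  12='cca' goto b→13
  13='ccab' goto c→14
  14='ccabc' goto b→15
  15='ccabcb' goto ·  ←P3
  16='bc' goto b→17
  17='bcb' goto ·  ←P4

BFS fail/out derivation:
  n1('b'): parent n0 fail=0; on 'b' 0 → fail=0;  out ∅∪∅=∅
  n3('a'): parent n0 fail=0; on 'a' 0 → fail=0;  out ∅∪∅=∅
  n10('c'): parent n0 fail=0; on 'c' 0 → fail=0;  out ∅∪∅=∅
  n2('bb'): parent n1 fail=0; on 'b' 0 → fail=1;  out {0}∪∅={0}
  n4('ab'): parent n3 fail=0; on 'b' 0 → fail=1;  out {1}∪∅={1}
  n5('ac'): parent n3 fail=0; on 'c' 0 → fail=10;  out ∅∪∅=∅
  n11('cc'): parent n10 fail=0; on 'c' 0 → fail=10;  out ∅∪∅=∅
  n16('bc'): parent n1 fail=0; on 'c' 0 → fail=10;  out ∅∪∅=∅
  n6('aca'): parent n5 fail=10; on 'a' 10→0 → fail=3;  out ∅∪∅=∅
  n12('cca'): parent n11 fail=10; on 'a' 10→0 → fail=3;  out ∅∪∅=∅
  n17('bcb'): parent n16 fail=10; on 'b' 10→0 → fail=1;  out {4}∪∅={4}
  n7('acab'): parent n6 fail=3; on 'b' 3 → fail=4;  out ∅∪{1}={1}
  n13('ccab'): parent n12 fail=3; on 'b' 3 → fail=4;  out ∅∪{1}={1}
  n8('acabc'): parent n7 fail=4; on 'c' 4→1 → fail=16;  out ∅∪∅=∅
  n14('ccabc'): parent n13 fail=4; on 'c' 4→1 → fail=16;  out ∅∪∅=∅
  n9('acabcb'): parent n8 fail=16; on 'b' 16 → fail=17;  out {2}∪{4}={2,4}
  n15('ccabcb'): parent n14 fail=16; on 'b' 16 → fail=17;  out {3}∪{4}={3,4}

Text stream:
pos 0 'a': at 3
pos 1 'b': at 4  emit P1@[0:1]
pos 2 'a': at 3 ·f
pos 3 'a': at 3 ·f
pos 4 'b': at 4  emit P1@[3:4]
pos 5 'b': at 2 ·f  emit P0@[4:5]
pos 6 'b': at 2 ·f  emit P0@[5:6]
pos 7 'b': at 2 ·f  emit P0@[6:7]
pos 8 'b': at 2 ·f  emit P0@[7:8]
pos 9 'b': at 2 ·f  emit P0@[8:9]
pos 10 'a': at 3 ·f
pos 11 'a': at 3 ·f
pos 12 'c': at 5
pos 13 'a': at 6
pos 14 'b': at 7  emit P1@[13:14]
pos 15 'c': at 8
pos 16 'b': at 9  emit P2@[11:16],P4@[14:16]
pos 17 'c': at 16 ·f
pos 18 'c': at 11 ·f
pos 19 'b': at 1 ·f
pos 20 'b': at 2  emit P0@[19:20]
pos 21 'a': at 3 ·f
pos 22 'a': at 3 ·f
pos 23 'b': at 4  emit P1@[22:23]
pos 24 'b': at 2 ·f  emit P0@[23:24]
pos 25 'a': at 3 ·f
pos 26 'b': at 4  emit P1@[25:26]
pos 27 'c': at 16 ·f
pos 28 'b': at 17  emit P4@[26:28]
pos 29 'a': at 3 ·f
pos 30 'b': at 4  emit P1@[29:30]
pos 31 'c': at 16 ·f
pos 32 'c': at 11 ·f
pos 33 'a': at 12

All matches (sorted): [[1,1],[4,1],[5,0],[6,0],[7,0],[8,0],[9,0],[14,1],[16,2],[16,4],[20,0],[23,1],[24,0],[26,1],[28,4],[30,1]]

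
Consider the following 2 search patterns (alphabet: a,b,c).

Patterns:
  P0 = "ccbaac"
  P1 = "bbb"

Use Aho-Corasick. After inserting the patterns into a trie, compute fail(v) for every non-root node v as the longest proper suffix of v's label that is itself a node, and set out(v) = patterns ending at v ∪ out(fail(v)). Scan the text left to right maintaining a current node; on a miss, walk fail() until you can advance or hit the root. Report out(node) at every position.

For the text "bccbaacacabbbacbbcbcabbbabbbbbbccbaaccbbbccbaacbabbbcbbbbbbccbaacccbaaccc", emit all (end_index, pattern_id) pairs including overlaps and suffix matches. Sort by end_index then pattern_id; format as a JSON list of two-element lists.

Construct AC machine:
Trie nodes:
  n0 'ε': b→7 c→1
  n1 'c': c→2
  n2 'cc': b→3
  n3 'ccb': a→4
  n4 'ccba': a→5
  n5 'ccbaa': c→6
  n6 'ccbaac': ·  [P0 ends]
  n7 'b': b→8
  n8 'bb': b→9
  n9 'bbb': ·  [P1 ends]

Failure links (BFS by depth):
  fail(1) 'c': from fail(0)=0 chase 'c': 0 ⇒ 0;  out=∅∪out(0)=∅
  fail(7) 'b': from fail(0)=0 chase 'b': 0 ⇒ 0;  out=∅∪out(0)=∅
  fail(2) 'cc': from fail(1)=0 chase 'c': 0 ⇒ 1;  out=∅∪out(1)=∅
  fail(8) 'bb': from fail(7)=0 chase 'b': 0 ⇒ 7;  out=∅∪out(7)=∅
  fail(3) 'ccb': from fail(2)=1 chase 'b': 1→0 ⇒ 7;  out=∅∪out(7)=∅
  fail(9) 'bbb': from fail(8)=7 chase 'b': 7 ⇒ 8;  out={1}∪out(8)={1}
  fail(4) 'ccba': from fail(3)=7 chase 'a': 7→0 ⇒ 0;  out=∅∪out(0)=∅
  fail(5) 'ccbaa': from fail(4)=0 chase 'a': 0 ⇒ 0;  out=∅∪out(0)=∅
  fail(6) 'ccbaac': from fail(5)=0 chase 'c': 0 ⇒ 1;  out={0}∪out(1)={0}

Scan:
pos 0 'b': at 7
pos 1 'c': at 1 (fail-walked)
pos 2 'c': at 2
pos 3 'b': at 3
pos 4 'a': at 4
pos 5 'a': at 5
pos 6 'c': at 6  → match P0@[1:6]
pos 7 'a': at 0 (fail-walked)
pos 8 'c': at 1
pos 9 'a': at 0 (fail-walked)
pos 10 'b': at 7
pos 11 'b': at 8
pos 12 'b': at 9  → match P1@[10:12]
pos 13 'a': at 0 (fail-walked)
pos 14 'c': at 1
pos 15 'b': at 7 (fail-walked)
pos 16 'b': at 8
pos 17 'c': at 1 (fail-walked)
pos 18 'b': at 7 (fail-walked)
pos 19 'c': at 1 (fail-walked)
pos 20 'a': at 0 (fail-walked)
pos 21 'b': at 7
pos 22 'b': at 8
pos 23 'b': at 9  → match P1@[21:23]
pos 24 'a': at 0 (fail-walked)
pos 25 'b': at 7
pos 26 'b': at 8
pos 27 'b': at 9  → match P1@[25:27]
pos 28 'b': at 9 (fail-walked)  → match P1@[26:28]
pos 29 'b': at 9 (fail-walked)  → match P1@[27:29]
pos 30 'b': at 9 (fail-walked)  → match P1@[28:30]
pos 31 'c': at 1 (fail-walked)
pos 32 'c': at 2
pos 33 'b': at 3
pos 34 'a': at 4
pos 35 'a': at 5
pos 36 'c': at 6  → match P0@[31:36]
pos 37 'c': at 2 (fail-walked)
pos 38 'b': at 3
pos 39 'b': at 8 (fail-walked)
pos 40 'b': at 9  → match P1@[38:40]
pos 41 'c': at 1 (fail-walked)
pos 42 'c': at 2
pos 43 'b': at 3
pos 44 'a': at 4
pos 45 'a': at 5
pos 46 'c': at 6  → match P0@[41:46]
pos 47 'b': at 7 (fail-walked)
pos 48 'a': at 0 (fail-walked)
pos 49 'b': at 7
pos 50 'b': at 8
pos 51 'b': at 9  → match P1@[49:51]
pos 52 'c': at 1 (fail-walked)
pos 53 'b': at 7 (fail-walked)
pos 54 'b': at 8
pos 55 'b': at 9  → match P1@[53:55]
pos 56 'b': at 9 (fail-walked)  → match P1@[54:56]
pos 57 'b': at 9 (fail-walked)  → match P1@[55:57]
pos 58 'b': at 9 (fail-walked)  → match P1@[56:58]
pos 59 'c': at 1 (fail-walked)
pos 60 'c': at 2
pos 61 'b': at 3
pos 62 'a': at 4
pos 63 'a': at 5
pos 64 'c': at 6  → match P0@[59:64]
pos 65 'c': at 2 (fail-walked)
pos 66 'c': at 2 (fail-walked)
pos 67 'b': at 3
pos 68 'a': at 4
pos 69 'a': at 5
pos 70 'c': at 6  → match P0@[65:70]
pos 71 'c': at 2 (fail-walked)
pos 72 'c': at 2 (fail-walked)

Matches: [[6,0],[12,1],[23,1],[27,1],[28,1],[29,1],[30,1],[36,0],[40,1],[46,0],[51,1],[55,1],[56,1],[57,1],[58,1],[64,0],[70,0]]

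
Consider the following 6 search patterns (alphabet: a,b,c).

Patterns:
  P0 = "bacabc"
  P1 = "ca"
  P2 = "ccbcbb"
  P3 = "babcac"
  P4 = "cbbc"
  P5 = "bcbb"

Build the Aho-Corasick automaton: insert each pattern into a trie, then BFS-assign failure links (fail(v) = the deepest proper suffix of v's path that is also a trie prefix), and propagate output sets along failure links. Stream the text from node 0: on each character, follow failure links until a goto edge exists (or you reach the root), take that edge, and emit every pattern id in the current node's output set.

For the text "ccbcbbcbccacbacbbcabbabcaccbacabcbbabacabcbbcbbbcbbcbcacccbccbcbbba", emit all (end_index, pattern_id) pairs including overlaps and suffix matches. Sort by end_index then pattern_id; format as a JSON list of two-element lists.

Construct AC machine:
Trie (insert patterns):
  0='ε' goto b→1 c→7
  1='b' goto a→2 c→21
  2='ba' goto b→14 c→3
  3='bac' goto a→4
  4='baca' goto b→5
  5='bacab' goto c→6
  6='bacabc' goto ·  ←P0
  7='c' goto a→8 b→18 c→9
  8='ca' goto ·  ←P1
  9='cc' goto b→10
  10='ccb' goto c→11
  11='ccbc' goto b→12
  12='ccbcb' goto b→13
  13='ccbcbb' goto ·  ←P2
  14='bab' goto c→15
  15='babc' goto a→16
  16='babca' goto c→17
  17='babcac' goto ·  ←P3
  18='cb' goto b→19
  19='cbb' goto c→20
  20='cbbc' goto ·  ←P4
  21='bc' goto b→22
  22='bcb' goto b→23
  23='bcbb' goto ·  ←P5

Failure links (BFS by depth):
  fail(1) 'b': from fail(0)=0 chase 'b': 0 ⇒ 0;  out=∅∪out(0)=∅
  fail(7) 'c': from fail(0)=0 chase 'c': 0 ⇒ 0;  out=∅∪out(0)=∅
  fail(2) 'ba': from fail(1)=0 chase 'a': 0 ⇒ 0;  out=∅∪out(0)=∅
  fail(8) 'ca': from fail(7)=0 chase 'a': 0 ⇒ 0;  out={1}∪out(0)={1}
  fail(9) 'cc': from fail(7)=0 chase 'c': 0 ⇒ 7;  out=∅∪out(7)=∅
  fail(18) 'cb': from fail(7)=0 chase 'b': 0 ⇒ 1;  out=∅∪out(1)=∅
  fail(21) 'bc': from fail(1)=0 chase 'c': 0 ⇒ 7;  out=∅∪out(7)=∅
  fail(3) 'bac': from fail(2)=0 chase 'c': 0 ⇒ 7;  out=∅∪out(7)=∅
  fail(10) 'ccb': from fail(9)=7 chase 'b': 7 ⇒ 18;  out=∅∪out(18)=∅
  fail(14) 'bab': from fail(2)=0 chase 'b': 0 ⇒ 1;  out=∅∪out(1)=∅
  fail(19) 'cbb': from fail(18)=1 chase 'b': 1→0 ⇒ 1;  out=∅∪out(1)=∅
  fail(22) 'bcb': from fail(21)=7 chase 'b': 7 ⇒ 18;  out=∅∪out(18)=∅
  fail(4) 'baca': from fail(3)=7 chase 'a': 7 ⇒ 8;  out=∅∪out(8)={1}
  fail(11) 'ccbc': from fail(10)=18 chase 'c': 18→1 ⇒ 21;  out=∅∪out(21)=∅
  fail(15) 'babc': from fail(14)=1 chase 'c': 1 ⇒ 21;  out=∅∪out(21)=∅
  fail(20) 'cbbc': from fail(19)=1 chase 'c': 1 ⇒ 21;  out={4}∪out(21)={4}
  fail(23) 'bcbb': from fail(22)=18 chase 'b': 18 ⇒ 19;  out={5}∪out(19)={5}
  fail(5) 'bacab': from fail(4)=8 chase 'b': 8→0 ⇒ 1;  out=∅∪out(1)=∅
  fail(12) 'ccbcb': from fail(11)=21 chase 'b': 21 ⇒ 22;  out=∅∪out(22)=∅
  fail(16) 'babca': from fail(15)=21 chase 'a': 21→7 ⇒ 8;  out=∅∪out(8)={1}
  fail(6) 'bacabc': from fail(5)=1 chase 'c': 1 ⇒ 21;  out={0}∪out(21)={0}
  fail(13) 'ccbcbb': from fail(12)=22 chase 'b': 22 ⇒ 23;  out={2}∪out(23)={2,5}
  fail(17) 'babcac': from fail(16)=8 chase 'c': 8→0 ⇒ 7;  out={3}∪out(7)={3}

Run:
pos 0 'c': at 7
pos 1 'c': at 9
pos 2 'b': at 10
pos 3 'c': at 11
pos 4 'b': at 12
pos 5 'b': at 13  → match P2@[0:5],P5@[2:5]
pos 6 'c': at 20 ·f  → match P4@[3:6]
pos 7 'b': at 22 ·f
pos 8 'c': at 21 ·f
pos 9 'c': at 9 ·f
pos 10 'a': at 8 ·f  → match P1@[9:10]
pos 11 'c': at 7 ·f
pos 12 'b': at 18
pos 13 'a': at 2 ·f
pos 14 'c': at 3
pos 15 'b': at 18 ·f
pos 16 'b': at 19
pos 17 'c': at 20  → match P4@[14:17]
pos 18 'a': at 8 ·f  → match P1@[17:18]
pos 19 'b': at 1 ·f
pos 20 'b': at 1 ·f
pos 21 'a': at 2
pos 22 'b': at 14
pos 23 'c': at 15
pos 24 'a': at 16  → match P1@[23:24]
pos 25 'c': at 17  → match P3@[20:25]
pos 26 'c': at 9 ·f
pos 27 'b': at 10
pos 28 'a': at 2 ·f
pos 29 'c': at 3
pos 30 'a': at 4  → match P1@[29:30]
pos 31 'b': at 5
pos 32 'c': at 6  → match P0@[27:32]
pos 33 'b': at 22 ·f
pos 34 'b': at 23  → match P5@[31:34]
pos 35 'a': at 2 ·f
pos 36 'b': at 14
pos 37 'a': at 2 ·f
pos 38 'c': at 3
pos 39 'a': at 4  → match P1@[38:39]
pos 40 'b': at 5
pos 41 'c': at 6  → match P0@[36:41]
pos 42 'b': at 22 ·f
pos 43 'b': at 23  → match P5@[40:43]
pos 44 'c': at 20 ·f  → match P4@[41:44]
pos 45 'b': at 22 ·f
pos 46 'b': at 23  → match P5@[43:46]
pos 47 'b': at 1 ·f
pos 48 'c': at 21
pos 49 'b': at 22
pos 50 'b': at 23  → match P5@[47:50]
pos 51 'c': at 20 ·f  → match P4@[48:51]
pos 52 'b': at 22 ·f
pos 53 'c': at 21 ·f
pos 54 'a': at 8 ·f  → match P1@[53:54]
pos 55 'c': at 7 ·f
pos 56 'c': at 9
pos 57 'c': at 9 ·f
pos 58 'b': at 10
pos 59 'c': at 11
pos 60 'c': at 9 ·f
pos 61 'b': at 10
pos 62 'c': at 11
pos 63 'b': at 12
pos 64 'b': at 13  → match P2@[59:64],P5@[61:64]
pos 65 'b': at 1 ·f
pos 66 'a': at 2

All matches (sorted): [[5,2],[5,5],[6,4],[10,1],[17,4],[18,1],[24,1],[25,3],[30,1],[32,0],[34,5],[39,1],[41,0],[43,5],[44,4],[46,5],[50,5],[51,4],[54,1],[64,2],[64,5]]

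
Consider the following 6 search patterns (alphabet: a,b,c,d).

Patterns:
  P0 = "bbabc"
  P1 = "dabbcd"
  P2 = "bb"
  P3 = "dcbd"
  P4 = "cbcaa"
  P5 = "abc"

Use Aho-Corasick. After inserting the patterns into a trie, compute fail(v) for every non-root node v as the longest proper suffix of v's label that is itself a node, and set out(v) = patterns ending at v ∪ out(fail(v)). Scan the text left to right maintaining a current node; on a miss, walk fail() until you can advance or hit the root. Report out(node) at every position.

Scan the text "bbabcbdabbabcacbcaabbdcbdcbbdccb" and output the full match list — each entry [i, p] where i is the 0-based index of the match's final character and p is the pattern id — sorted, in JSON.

Construct AC machine:
Trie (insert patterns):
  0='ε' goto a→20 b→1 c→15 d→6
  1='b' goto b→2
  2='bb' goto a→3  [P2 ends]
  3='bba' goto b→4
  4='bbab' goto c→5
  5='bbabc' goto ·  [P0 ends]
  6='d' goto a→7 c→12
  7='da' goto b→8
  8='dab' goto b→9
  9='dabb' goto c→10
  10='dabbc' goto d→11
  11='dabbcd' goto ·  [P1 ends]
  12='dc' goto b→13
  13='dcb' goto d→14
  14='dcbd' goto ·  [P3 ends]
  15='c' goto b→16
  16='cb' goto c→17
  17='cbc' goto a→18
  18='cbca' goto a→19
  19='cbcaa' goto ·  [P4 ends]
  20='a' goto b→21
  21='ab' goto c→22
  22='abc' goto ·  [P5 ends]

Failure links (BFS by depth):
  n1('b'): parent n0 fail=0; on 'b' 0 → fail=0;  out ∅∪∅=∅
  n6('d'): parent n0 fail=0; on 'd' 0 → fail=0;  out ∅∪∅=∅
  n15('c'): parent n0 fail=0; on 'c' 0 → fail=0;  out ∅∪∅=∅
  n20('a'): parent n0 fail=0; on 'a' 0 → fail=0;  out ∅∪∅=∅
  n2('bb'): parent n1 fail=0; on 'b' 0 → fail=1;  out {2}∪∅={2}
  n7('da'): parent n6 fail=0; on 'a' 0 → fail=20;  out ∅∪∅=∅
  n12('dc'): parent n6 fail=0; on 'c' 0 → fail=15;  out ∅∪∅=∅
  n16('cb'): parent n15 fail=0; on 'b' 0 → fail=1;  out ∅∪∅=∅
  n21('ab'): parent n20 fail=0; on 'b' 0 → fail=1;  out ∅∪∅=∅
  n3('bba'): parent n2 fail=1; on 'a' 1→0 → fail=20;  out ∅∪∅=∅
  n8('dab'): parent n7 fail=20; on 'b' 20 → fail=21;  out ∅∪∅=∅
  n13('dcb'): parent n12 fail=15; on 'b' 15 → fail=16;  out ∅∪∅=∅
  n17('cbc'): parent n16 fail=1; on 'c' 1→0 → fail=15;  out ∅∪∅=∅
  n22('abc'): parent n21 fail=1; on 'c' 1→0 → fail=15;  out {5}∪∅={5}
  n4('bbab'): parent n3 fail=20; on 'b' 20 → fail=21;  out ∅∪∅=∅
  n9('dabb'): parent n8 fail=21; on 'b' 21→1 → fail=2;  out ∅∪{2}={2}
  n14('dcbd'): parent n13 fail=16; on 'd' 16→1→0 → fail=6;  out {3}∪∅={3}
  n18('cbca'): parent n17 fail=15; on 'a' 15→0 → fail=20;  out ∅∪∅=∅
  n5('bbabc'): parent n4 fail=21; on 'c' 21 → fail=22;  out {0}∪{5}={0,5}
  n10('dabbc'): parent n9 fail=2; on 'c' 2→1→0 → fail=15;  out ∅∪∅=∅
  n19('cbcaa'): parent n18 fail=20; on 'a' 20→0 → fail=20;  out {4}∪∅={4}
  n11('dabbcd'): parent n10 fail=15; on 'd' 15→0 → fail=6;  out {1}∪∅={1}

Text stream:
[0] read 'b'  n0⇒n1
[1] read 'b'  n1⇒n2  ** P2@[0:1]
[2] read 'a'  n2⇒n3
[3] read 'b'  n3⇒n4
[4] read 'c'  n4⇒n5  ** P0@[0:4],P5@[2:4]
[5] read 'b'  n5⇒n16 (via fail)
[6] read 'd'  n16⇒n6 (via fail)
[7] read 'a'  n6⇒n7
[8] read 'b'  n7⇒n8
[9] read 'b'  n8⇒n9  ** P2@[8:9]
[10] read 'a'  n9⇒n3 (via fail)
[11] read 'b'  n3⇒n4
[12] read 'c'  n4⇒n5  ** P0@[8:12],P5@[10:12]
[13] read 'a'  n5⇒n20 (via fail)
[14] read 'c'  n20⇒n15 (via fail)
[15] read 'b'  n15⇒n16
[16] read 'c'  n16⇒n17
[17] read 'a'  n17⇒n18
[18] read 'a'  n18⇒n19  ** P4@[14:18]
[19] read 'b'  n19⇒n21 (via fail)
[20] read 'b'  n21⇒n2 (via fail)  ** P2@[19:20]
[21] read 'd'  n2⇒n6 (via fail)
[22] read 'c'  n6⇒n12
[23] read 'b'  n12⇒n13
[24] read 'd'  n13⇒n14  ** P3@[21:24]
[25] read 'c'  n14⇒n12 (via fail)
[26] read 'b'  n12⇒n13
[27] read 'b'  n13⇒n2 (via fail)  ** P2@[26:27]
[28] read 'd'  n2⇒n6 (via fail)
[29] read 'c'  n6⇒n12
[30] read 'c'  n12⇒n15 (via fail)
[31] read 'b'  n15⇒n16

All matches (sorted): [[1,2],[4,0],[4,5],[9,2],[12,0],[12,5],[18,4],[20,2],[24,3],[27,2]]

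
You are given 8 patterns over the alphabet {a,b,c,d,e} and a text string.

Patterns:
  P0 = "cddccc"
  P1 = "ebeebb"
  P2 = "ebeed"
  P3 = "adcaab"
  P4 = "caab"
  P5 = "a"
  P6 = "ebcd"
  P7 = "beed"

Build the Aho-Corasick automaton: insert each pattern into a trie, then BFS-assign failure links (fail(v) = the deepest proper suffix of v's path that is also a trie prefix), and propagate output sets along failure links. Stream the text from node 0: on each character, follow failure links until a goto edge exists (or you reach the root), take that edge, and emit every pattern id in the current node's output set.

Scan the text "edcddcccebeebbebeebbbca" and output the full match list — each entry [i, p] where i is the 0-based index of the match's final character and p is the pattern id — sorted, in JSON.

Construct AC machine:
Trie nodes:
  0='ε' goto a→14 b→25 c→1 e→7
  1='c' goto a→20 d→2
  2='cd' goto d→3
  3='cdd' goto c→4
  4='cddc' goto c→5
  5='cddcc' goto c→6
  6='cddccc' goto ·  [P0 ends]
  7='e' goto b→8
  8='eb' goto c→23 e→9
  9='ebe' goto e→10
  10='ebee' goto b→11 d→13
  11='ebeeb' goto b→12
  12='ebeebb' goto ·  [P1 ends]
  13='ebeed' goto ·  [P2 ends]
  14='a' goto d→15  [P5 ends]
  15='ad' goto c→16
  16='adc' goto a→17
  17='adca' goto a→18
  18='adcaa' goto b→19
  19='adcaab' goto ·  [P3 ends]
  20='ca' goto a→21
  21='caa' goto b→22
  22='caab' goto ·  [P4 ends]
  23='ebc' goto d→24
  24='ebcd' goto ·  [P6 ends]
  25='b' goto e→26
  26='be' goto e→27
  27='bee' goto d→28
  28='beed' goto ·  [P7 ends]

BFS fail/out derivation:
  n1('c'): parent n0 fail=0; on 'c' 0 → fail=0;  out ∅∪∅=∅
  n7('e'): parent n0 fail=0; on 'e' 0 → fail=0;  out ∅∪∅=∅
  n14('a'): parent n0 fail=0; on 'a' 0 → fail=0;  out {5}∪∅={5}
  n25('b'): parent n0 fail=0; on 'b' 0 → fail=0;  out ∅∪∅=∅
  n2('cd'): parent n1 fail=0; on 'd' 0 → fail=0;  out ∅∪∅=∅
  n8('eb'): parent n7 fail=0; on 'b' 0 → fail=25;  out ∅∪∅=∅
  n15('ad'): parent n14 fail=0; on 'd' 0 → fail=0;  out ∅∪∅=∅
  n20('ca'): parent n1 fail=0; on 'a' 0 → fail=14;  out ∅∪{5}={5}
  n26('be'): parent n25 fail=0; on 'e' 0 → fail=7;  out ∅∪∅=∅
  n3('cdd'): parent n2 fail=0; on 'd' 0 → fail=0;  out ∅∪∅=∅
  n9('ebe'): parent n8 fail=25; on 'e' 25 → fail=26;  out ∅∪∅=∅
  n16('adc'): parent n15 fail=0; on 'c' 0 → fail=1;  out ∅∪∅=∅
  n21('caa'): parent n20 fail=14; on 'a' 14→0 → fail=14;  out ∅∪{5}={5}
  n23('ebc'): parent n8 fail=25; on 'c' 25→0 → fail=1;  out ∅∪∅=∅
  n27('bee'): parent n26 fail=7; on 'e' 7→0 → fail=7;  out ∅∪∅=∅
  n4('cddc'): parent n3 fail=0; on 'c' 0 → fail=1;  out ∅∪∅=∅
  n10('ebee'): parent n9 fail=26; on 'e' 26 → fail=27;  out ∅∪∅=∅
  n17('adca'): parent n16 fail=1; on 'a' 1 → fail=20;  out ∅∪{5}={5}
  n22('caab'): parent n21 fail=14; on 'b' 14→0 → fail=25;  out {4}∪∅={4}
  n24('ebcd'): parent n23 fail=1; on 'd' 1 → fail=2;  out {6}∪∅={6}
  n28('beed'): parent n27 fail=7; on 'd' 7→0 → fail=0;  out {7}∪∅={7}
  n5('cddcc'): parent n4 fail=1; on 'c' 1→0 → fail=1;  out ∅∪∅=∅
  n11('ebeeb'): parent n10 fail=27; on 'b' 27→7 → fail=8;  out ∅∪∅=∅
  n13('ebeed'): parent n10 fail=27; on 'd' 27 → fail=28;  out {2}∪{7}={2,7}
  n18('adcaa'): parent n17 fail=20; on 'a' 20 → fail=21;  out ∅∪{5}={5}
  n6('cddccc'): parent n5 fail=1; on 'c' 1→0 → fail=1;  out {0}∪∅={0}
  n12('ebeebb'): parent n11 fail=8; on 'b' 8→25→0 → fail=25;  out {1}∪∅={1}
  n19('adcaab'): parent n18 fail=21; on 'b' 21 → fail=22;  out {3}∪{4}={3,4}

Run:
[0] read 'e'  n0⇒n7
[1] read 'd'  n7⇒n0 (via fail)
[2] read 'c'  n0⇒n1
[3] read 'd'  n1⇒n2
[4] read 'd'  n2⇒n3
[5] read 'c'  n3⇒n4
[6] read 'c'  n4⇒n5
[7] read 'c'  n5⇒n6  emit P0@[2:7]
[8] read 'e'  n6⇒n7 (via fail)
[9] read 'b'  n7⇒n8
[10] read 'e'  n8⇒n9
[11] read 'e'  n9⇒n10
[12] read 'b'  n10⇒n11
[13] read 'b'  n11⇒n12  emit P1@[8:13]
[14] read 'e'  n12⇒n26 (via fail)
[15] read 'b'  n26⇒n8 (via fail)
[16] read 'e'  n8⇒n9
[17] read 'e'  n9⇒n10
[18] read 'b'  n10⇒n11
[19] read 'b'  n11⇒n12  emit P1@[14:19]
[20] read 'b'  n12⇒n25 (via fail)
[21] read 'c'  n25⇒n1 (via fail)
[22] read 'a'  n1⇒n20  emit P5@[22:22]

All matches (sorted): [[7,0],[13,1],[19,1],[22,5]]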